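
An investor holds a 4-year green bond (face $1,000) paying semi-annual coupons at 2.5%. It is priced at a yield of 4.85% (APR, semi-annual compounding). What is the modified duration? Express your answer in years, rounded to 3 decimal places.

3.731 years

Periodic yield y = 0.02425. First find Macaulay duration:
  t   CF        PV=CF/(1+0.02425)^t    t·PV
  1        12.50        12.2041        12.2041
  2        12.50        11.9151        23.8302
  3        12.50        11.6330        34.8990
  4        12.50        11.3576        45.4304
  5        12.50        11.0887        55.4434
  6        12.50        10.8262        64.9569
  7        12.50        10.5698        73.9888
  8     1,012.50       835.8864     6,687.0911
  Σ                    915.4808     6,997.8439
P = 915.4808; Macaulay duration = 6,997.8439 / 915.4808 = 7.64390 half-year periods = 3.82195 years.
Modified duration = D_Mac / (1 + y) = 3.82195 / 1.02425 = 3.73146 years.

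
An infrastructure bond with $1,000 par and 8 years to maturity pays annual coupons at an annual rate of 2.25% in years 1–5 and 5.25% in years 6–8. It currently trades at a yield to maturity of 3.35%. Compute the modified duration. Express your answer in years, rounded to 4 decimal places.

Periodic yield y = 0.0335. First find Macaulay duration:
  t   CF        PV=CF/(1+0.0335)^t    t·PV
  1        22.50        21.7707        21.7707
  2        22.50        21.0650        42.1300
  3        22.50        20.3822        61.1466
  4        22.50        19.7215        78.8861
  5        22.50        19.0823        95.4114
  6        52.50        43.0821       258.4923
  7        52.50        41.6856       291.7991
  8     1,052.50       808.6084     6,468.8673
  Σ                    995.3977     7,318.5036
P = 995.3977; Macaulay duration = 7,318.5036 / 995.3977 = 7.35234 years.
Modified duration = D_Mac / (1 + y) = 7.35234 / 1.0335 = 7.11402 years.

7.1140 years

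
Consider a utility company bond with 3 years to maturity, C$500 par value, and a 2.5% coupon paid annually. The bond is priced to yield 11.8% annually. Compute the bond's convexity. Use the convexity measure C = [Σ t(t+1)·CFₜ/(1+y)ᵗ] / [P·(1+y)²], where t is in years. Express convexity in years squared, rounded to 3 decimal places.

With y = 0.118:
  t   CF        PV=CF/(1+0.118)^t    t·PV        t(t+1)·PV
  1        12.50        11.1807        11.1807          22.3614
  2        12.50        10.0006        20.0012          60.0036
  3       512.50       366.7486     1,100.2458       4,400.9831
  Σ                    387.9299     1,131.4277       4,483.3482
P = 387.9299.
Convexity = Σ t(t+1)·PV / [P·(1+y)²] = 4,483.3482 / (387.9299 × 1.249924) = 9.24625.

9.246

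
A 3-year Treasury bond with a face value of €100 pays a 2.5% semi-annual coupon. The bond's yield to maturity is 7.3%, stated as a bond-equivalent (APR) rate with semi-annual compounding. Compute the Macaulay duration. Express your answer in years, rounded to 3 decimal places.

Periodic yield y = 0.0365. Discount each cash flow and weight by its period:
  t   CF        PV=CF/(1+0.0365)^t    t·PV
  1         1.25         1.2060         1.2060
  2         1.25         1.1635         2.3270
  3         1.25         1.1225         3.3676
  4         1.25         1.0830         4.3320
  5         1.25         1.0449         5.2244
  6       101.25        81.6543       489.9260
  Σ                     87.2742       506.3830
Price P = Σ PV = 87.2742.
Macaulay duration = Σ(t·PV) / P = 506.3830 / 87.2742 = 5.80220 half-year periods.
In years: 5.80220 / 2 = 2.90110 years.

2.901 years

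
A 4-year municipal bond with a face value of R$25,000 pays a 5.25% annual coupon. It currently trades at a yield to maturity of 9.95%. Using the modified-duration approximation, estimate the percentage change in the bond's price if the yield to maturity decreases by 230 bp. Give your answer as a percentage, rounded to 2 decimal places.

+7.70%

Periodic yield y = 0.0995. Modified duration first:
  t   CF        PV=CF/(1+0.0995)^t    t·PV
  1     1,312.50     1,193.7244     1,193.7244
  2     1,312.50     1,085.6975     2,171.3950
  3     1,312.50       987.4466     2,962.3397
  4    26,312.50    18,004.5047    72,018.0188
  Σ                 21,271.3732    78,345.4780
P = 21,271.3732; D_Mac = 3.68314 yrs; D_mod = 3.68314/(1+0.0995) = 3.34983 yrs.
ΔP/P ≈ -D_mod · Δy = -3.34983 × (-0.023) = +0.077046 = +7.7046%.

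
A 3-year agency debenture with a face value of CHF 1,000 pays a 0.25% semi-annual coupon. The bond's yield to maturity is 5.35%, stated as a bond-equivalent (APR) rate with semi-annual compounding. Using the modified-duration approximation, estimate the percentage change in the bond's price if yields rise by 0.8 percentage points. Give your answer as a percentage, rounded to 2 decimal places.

Periodic yield y = 0.02675. Modified duration first:
  t   CF        PV=CF/(1+0.02675)^t    t·PV
  1         1.25         1.2174         1.2174
  2         1.25         1.1857         2.3714
  3         1.25         1.1548         3.4645
  4         1.25         1.1247         4.4989
  5         1.25         1.0954         5.4772
  6     1,001.25       854.5830     5,127.4981
  Σ                    860.3612     5,144.5276
P = 860.3612; D_Mac = 5.97950 half-year periods = 2.98975 yrs; D_mod = 2.98975/(1+0.02675) = 2.91186 yrs.
ΔP/P ≈ -D_mod · Δy = -2.91186 × (+0.008) = -0.023295 = -2.3295%.

-2.33%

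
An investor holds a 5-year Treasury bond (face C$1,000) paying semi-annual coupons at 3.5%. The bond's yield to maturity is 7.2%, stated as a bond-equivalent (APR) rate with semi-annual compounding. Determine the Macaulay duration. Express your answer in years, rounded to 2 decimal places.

Periodic yield y = 0.036. Discount each cash flow and weight by its period:
  t   CF        PV=CF/(1+0.036)^t    t·PV
  1        17.50        16.8919        16.8919
  2        17.50        16.3049        32.6098
  3        17.50        15.7383        47.2150
  4        17.50        15.1914        60.7658
  5        17.50        14.6636        73.3178
  6        17.50        14.1540        84.9241
  7        17.50        13.6622        95.6352
  8        17.50        13.1874       105.4994
  9        17.50        12.7292       114.5626
  10    1,017.50       714.3925     7,143.9246
  Σ                    846.9154     7,775.3461
Price P = Σ PV = 846.9154.
Macaulay duration = Σ(t·PV) / P = 7,775.3461 / 846.9154 = 9.18078 half-year periods.
In years: 9.18078 / 2 = 4.59039 years.

4.59 years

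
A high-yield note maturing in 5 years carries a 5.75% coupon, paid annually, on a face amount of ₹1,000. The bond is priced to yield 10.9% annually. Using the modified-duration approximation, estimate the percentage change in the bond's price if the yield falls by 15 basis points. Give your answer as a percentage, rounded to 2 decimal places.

+0.60%

Periodic yield y = 0.109. Modified duration first:
  t   CF        PV=CF/(1+0.109)^t    t·PV
  1        57.50        51.8485        51.8485
  2        57.50        46.7525        93.5050
  3        57.50        42.1573       126.4720
  4        57.50        38.0138       152.0553
  5     1,057.50       630.4093     3,152.0467
  Σ                    809.1815     3,575.9276
P = 809.1815; D_Mac = 4.41919 yrs; D_mod = 4.41919/(1+0.109) = 3.98484 yrs.
ΔP/P ≈ -D_mod · Δy = -3.98484 × (-0.0015) = +0.005977 = +0.5977%.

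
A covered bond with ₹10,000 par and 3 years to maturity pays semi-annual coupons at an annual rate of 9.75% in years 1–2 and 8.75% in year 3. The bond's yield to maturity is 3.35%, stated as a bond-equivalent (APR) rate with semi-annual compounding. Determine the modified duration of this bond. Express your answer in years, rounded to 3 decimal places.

2.657 years

Periodic yield y = 0.01675. First find Macaulay duration:
  t   CF        PV=CF/(1+0.01675)^t    t·PV
  1       487.50       479.4689       479.4689
  2       487.50       471.5701       943.1402
  3       487.50       463.8014     1,391.4043
  4       487.50       456.1607     1,824.6429
  5       437.50       402.6309     2,013.1547
  6    10,437.50     9,447.3804    56,684.2823
  Σ                 11,721.0125    63,336.0933
P = 11,721.0125; Macaulay duration = 63,336.0933 / 11,721.0125 = 5.40364 half-year periods = 2.70182 years.
Modified duration = D_Mac / (1 + y) = 2.70182 / 1.01675 = 2.65731 years.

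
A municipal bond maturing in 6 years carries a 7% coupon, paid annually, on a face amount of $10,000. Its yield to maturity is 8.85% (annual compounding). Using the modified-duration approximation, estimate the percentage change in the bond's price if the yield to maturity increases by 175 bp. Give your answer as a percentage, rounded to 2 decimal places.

Periodic yield y = 0.0885. Modified duration first:
  t   CF        PV=CF/(1+0.0885)^t    t·PV
  1       700.00       643.0868       643.0868
  2       700.00       590.8009     1,181.6019
  3       700.00       542.7661     1,628.2984
  4       700.00       498.6368     1,994.5471
  5       700.00       458.0953     2,290.4767
  6    10,700.00     6,432.9945    38,597.9668
  Σ                  9,166.3805    46,335.9776
P = 9,166.3805; D_Mac = 5.05499 yrs; D_mod = 5.05499/(1+0.0885) = 4.64400 yrs.
ΔP/P ≈ -D_mod · Δy = -4.64400 × (+0.0175) = -0.081270 = -8.1270%.

-8.13%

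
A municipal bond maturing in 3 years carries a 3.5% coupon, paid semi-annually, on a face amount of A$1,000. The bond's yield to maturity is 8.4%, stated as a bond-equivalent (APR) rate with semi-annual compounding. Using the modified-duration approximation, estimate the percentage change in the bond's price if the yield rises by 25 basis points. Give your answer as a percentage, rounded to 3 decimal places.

-0.687%

Periodic yield y = 0.042. Modified duration first:
  t   CF        PV=CF/(1+0.042)^t    t·PV
  1        17.50        16.7946        16.7946
  2        17.50        16.1177        32.2354
  3        17.50        15.4680        46.4041
  4        17.50        14.8446        59.3782
  5        17.50        14.2462        71.2311
  6     1,017.50       794.9286     4,769.5714
  Σ                    872.3997     4,995.6148
P = 872.3997; D_Mac = 5.72629 half-year periods = 2.86315 yrs; D_mod = 2.86315/(1+0.042) = 2.74774 yrs.
ΔP/P ≈ -D_mod · Δy = -2.74774 × (+0.0025) = -0.006869 = -0.6869%.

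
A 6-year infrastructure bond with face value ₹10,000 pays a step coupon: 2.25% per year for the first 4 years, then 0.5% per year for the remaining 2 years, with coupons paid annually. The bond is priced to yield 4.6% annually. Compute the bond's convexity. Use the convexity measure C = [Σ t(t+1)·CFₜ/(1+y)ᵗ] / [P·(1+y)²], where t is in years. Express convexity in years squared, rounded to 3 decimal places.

35.542

With y = 0.046:
  t   CF        PV=CF/(1+0.046)^t    t·PV        t(t+1)·PV
  1       225.00       215.1052       215.1052         430.2103
  2       225.00       205.6455       411.2909       1,233.8728
  3       225.00       196.6018       589.8054       2,359.2215
  4       225.00       187.9558       751.8233       3,759.1164
  5        50.00        39.9311       199.6556       1,197.9338
  6    10,050.00     7,673.1900    46,039.1403     322,273.9818
  Σ                  8,518.4294    48,206.8207     331,254.3367
P = 8,518.4294.
Convexity = Σ t(t+1)·PV / [P·(1+y)²] = 331,254.3367 / (8,518.4294 × 1.094116) = 35.54174.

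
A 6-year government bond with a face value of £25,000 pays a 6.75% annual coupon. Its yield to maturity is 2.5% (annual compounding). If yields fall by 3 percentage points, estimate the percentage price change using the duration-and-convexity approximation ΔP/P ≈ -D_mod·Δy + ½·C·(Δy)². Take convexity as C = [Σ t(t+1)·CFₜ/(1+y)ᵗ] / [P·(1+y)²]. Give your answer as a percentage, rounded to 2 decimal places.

With y = 0.025:
  t   CF        PV=CF/(1+0.025)^t    t·PV        t(t+1)·PV
  1     1,687.50     1,646.3415     1,646.3415       3,292.6829
  2     1,687.50     1,606.1868     3,212.3736       9,637.1208
  3     1,687.50     1,567.0115     4,701.0345      18,804.1381
  4     1,687.50     1,528.7917     6,115.1669      30,575.8343
  5     1,687.50     1,491.5041     7,457.5206      44,745.1233
  6    26,687.50    23,012.5476   138,075.2857     966,526.9996
  Σ                 30,852.3832   161,207.7226   1,073,581.8990
P = 30,852.3832; D_Mac = 5.22513 yrs; D_mod = 5.09769 yrs; C = 33.12064.
Duration effect: -5.09769 × (-0.03) = +0.152931
Convexity effect: 0.5 × 33.12064 × (-0.03)² = +0.0149043
ΔP/P ≈ +0.152931 + 0.0149043 = +0.167835 = +16.7835%.

+16.78%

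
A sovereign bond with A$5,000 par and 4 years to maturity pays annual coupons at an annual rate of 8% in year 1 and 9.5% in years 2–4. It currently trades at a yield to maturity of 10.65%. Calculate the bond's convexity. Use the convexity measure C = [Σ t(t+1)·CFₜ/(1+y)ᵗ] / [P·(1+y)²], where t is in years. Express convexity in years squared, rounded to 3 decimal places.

With y = 0.1065:
  t   CF        PV=CF/(1+0.1065)^t    t·PV        t(t+1)·PV
  1       400.00       361.5002       361.5002         723.0005
  2       475.00       387.9634       775.9268       2,327.7805
  3       475.00       350.6222     1,051.8665       4,207.4659
  4     5,475.00     3,652.4010    14,609.6039      73,048.0196
  Σ                  4,752.4868    16,798.8974      80,306.2664
P = 4,752.4868.
Convexity = Σ t(t+1)·PV / [P·(1+y)²] = 80,306.2664 / (4,752.4868 × 1.224342) = 13.80148.

13.801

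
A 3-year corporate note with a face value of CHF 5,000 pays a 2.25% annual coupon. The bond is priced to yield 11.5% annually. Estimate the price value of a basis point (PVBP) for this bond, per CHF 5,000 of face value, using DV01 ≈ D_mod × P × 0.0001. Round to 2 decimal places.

Periodic yield y = 0.115.
  t   CF        PV=CF/(1+0.115)^t    t·PV
  1       112.50       100.8969       100.8969
  2       112.50        90.4905       180.9809
  3     5,112.50     3,688.1512    11,064.4536
  Σ                  3,879.5385    11,346.3314
P = 3,879.5385; D_Mac = 2.92466 yrs; D_mod = 2.62301 yrs.
DV01 ≈ 2.62301 × 3,879.5385 × 0.0001 = 1.017608.

CHF 1.02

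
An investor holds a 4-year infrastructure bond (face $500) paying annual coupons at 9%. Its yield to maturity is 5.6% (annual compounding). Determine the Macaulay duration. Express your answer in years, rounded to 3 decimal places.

3.559 years

Periodic yield y = 0.056. Discount each cash flow and weight by its year:
  t   CF        PV=CF/(1+0.056)^t    t·PV
  1        45.00        42.6136        42.6136
  2        45.00        40.3538        80.7076
  3        45.00        38.2138       114.6415
  4       545.00       438.2691     1,753.0763
  Σ                    559.4504     1,991.0391
Price P = Σ PV = 559.4504.
Macaulay duration = Σ(t·PV) / P = 1,991.0391 / 559.4504 = 3.55892 years.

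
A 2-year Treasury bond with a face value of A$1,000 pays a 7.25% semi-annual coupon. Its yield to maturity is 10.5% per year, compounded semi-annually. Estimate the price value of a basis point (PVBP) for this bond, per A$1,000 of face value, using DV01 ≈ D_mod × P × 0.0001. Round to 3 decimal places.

A$0.170

Periodic yield y = 0.0525.
  t   CF        PV=CF/(1+0.0525)^t    t·PV
  1        36.25        34.4418        34.4418
  2        36.25        32.7238        65.4476
  3        36.25        31.0915        93.2745
  4     1,036.25       844.4542     3,377.8170
  Σ                    942.7114     3,570.9809
P = 942.7114; D_Mac = 3.78799 half-year periods = 1.89399 yrs; D_mod = 1.79952 yrs.
DV01 ≈ 1.79952 × 942.7114 × 0.0001 = 0.169643.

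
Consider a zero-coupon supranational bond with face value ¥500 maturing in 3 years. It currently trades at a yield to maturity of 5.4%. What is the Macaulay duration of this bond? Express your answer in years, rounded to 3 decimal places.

A zero-coupon bond has a single cash flow at maturity, so its Macaulay duration equals its maturity: 3 years.

3.000 years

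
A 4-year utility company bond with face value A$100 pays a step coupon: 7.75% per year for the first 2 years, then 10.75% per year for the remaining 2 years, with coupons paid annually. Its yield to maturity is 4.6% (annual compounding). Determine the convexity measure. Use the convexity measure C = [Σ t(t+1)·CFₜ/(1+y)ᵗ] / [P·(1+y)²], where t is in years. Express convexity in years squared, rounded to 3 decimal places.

With y = 0.046:
  t   CF        PV=CF/(1+0.046)^t    t·PV        t(t+1)·PV
  1         7.75         7.4092         7.4092          14.8184
  2         7.75         7.0833        14.1667          42.5001
  3        10.75         9.3932        28.1796         112.7184
  4       110.75        92.5160       370.0641       1,850.3206
  Σ                    116.4018       419.8196       2,020.3574
P = 116.4018.
Convexity = Σ t(t+1)·PV / [P·(1+y)²] = 2,020.3574 / (116.4018 × 1.094116) = 15.86373.

15.864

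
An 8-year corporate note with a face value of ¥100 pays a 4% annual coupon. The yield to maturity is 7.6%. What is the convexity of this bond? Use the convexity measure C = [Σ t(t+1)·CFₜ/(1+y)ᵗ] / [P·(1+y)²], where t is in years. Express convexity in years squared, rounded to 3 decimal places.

With y = 0.076:
  t   CF        PV=CF/(1+0.076)^t    t·PV        t(t+1)·PV
  1         4.00         3.7175         3.7175           7.4349
  2         4.00         3.4549         6.9098          20.7294
  3         4.00         3.2109         9.6326          38.5305
  4         4.00         2.9841        11.9363          59.6817
  5         4.00         2.7733        13.8666          83.1993
  6         4.00         2.5774        15.4646         108.2519
  7         4.00         2.3954        16.7676         134.1412
  8       104.00        57.8809       463.0471       4,167.4238
  Σ                     78.9943       541.3421       4,619.3927
P = 78.9943.
Convexity = Σ t(t+1)·PV / [P·(1+y)²] = 4,619.3927 / (78.9943 × 1.157776) = 50.50849.

50.508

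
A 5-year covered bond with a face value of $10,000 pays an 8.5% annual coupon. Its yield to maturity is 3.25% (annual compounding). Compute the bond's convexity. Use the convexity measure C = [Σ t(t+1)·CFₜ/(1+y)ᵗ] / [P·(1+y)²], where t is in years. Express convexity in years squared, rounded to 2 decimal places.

23.33

With y = 0.0325:
  t   CF        PV=CF/(1+0.0325)^t    t·PV        t(t+1)·PV
  1       850.00       823.2446       823.2446       1,646.4891
  2       850.00       797.3313     1,594.6626       4,783.9877
  3       850.00       772.2337     2,316.7011       9,266.8043
  4       850.00       747.9261     2,991.7044      14,958.5218
  5    10,850.00     9,246.5439    46,232.7196     277,396.3174
  Σ                 12,387.2795    53,959.0321     308,052.1203
P = 12,387.2795.
Convexity = Σ t(t+1)·PV / [P·(1+y)²] = 308,052.1203 / (12,387.2795 × 1.066056) = 23.32750.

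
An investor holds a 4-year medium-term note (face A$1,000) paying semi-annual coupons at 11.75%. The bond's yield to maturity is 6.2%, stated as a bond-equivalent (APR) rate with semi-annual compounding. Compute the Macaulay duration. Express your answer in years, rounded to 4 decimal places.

Periodic yield y = 0.031. Discount each cash flow and weight by its period:
  t   CF        PV=CF/(1+0.031)^t    t·PV
  1        58.75        56.9835        56.9835
  2        58.75        55.2701       110.5403
  3        58.75        53.6083       160.8248
  4        58.75        51.9964       207.9856
  5        58.75        50.4330       252.1648
  6        58.75        48.9166       293.4993
  7        58.75        47.4457       332.1202
  8     1,058.75       829.3237     6,634.5900
  Σ                  1,193.9773     8,048.7085
Price P = Σ PV = 1,193.9773.
Macaulay duration = Σ(t·PV) / P = 8,048.7085 / 1,193.9773 = 6.74109 half-year periods.
In years: 6.74109 / 2 = 3.37054 years.

3.3705 years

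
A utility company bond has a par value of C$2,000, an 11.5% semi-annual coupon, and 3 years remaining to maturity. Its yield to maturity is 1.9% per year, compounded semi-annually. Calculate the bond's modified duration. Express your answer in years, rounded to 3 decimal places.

Periodic yield y = 0.0095. First find Macaulay duration:
  t   CF        PV=CF/(1+0.0095)^t    t·PV
  1       115.00       113.9178       113.9178
  2       115.00       112.8457       225.6915
  3       115.00       111.7838       335.3514
  4       115.00       110.7318       442.9274
  5       115.00       109.6898       548.4490
  6     2,115.00     1,998.3540    11,990.1242
  Σ                  2,557.3230    13,656.4613
P = 2,557.3230; Macaulay duration = 13,656.4613 / 2,557.3230 = 5.34014 half-year periods = 2.67007 years.
Modified duration = D_Mac / (1 + y) = 2.67007 / 1.0095 = 2.64494 years.

2.645 years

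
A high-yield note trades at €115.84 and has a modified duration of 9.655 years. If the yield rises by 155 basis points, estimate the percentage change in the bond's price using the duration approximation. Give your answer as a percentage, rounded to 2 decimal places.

Duration approximation: ΔP/P ≈ -D_mod · Δy = -9.655 × (+0.0155) = -0.1496525.
As a percentage: -14.96525%.

-14.97%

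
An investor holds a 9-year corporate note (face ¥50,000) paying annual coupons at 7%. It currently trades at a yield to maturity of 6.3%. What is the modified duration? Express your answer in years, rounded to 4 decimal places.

6.6064 years

Periodic yield y = 0.063. First find Macaulay duration:
  t   CF        PV=CF/(1+0.063)^t    t·PV
  1     3,500.00     3,292.5682     3,292.5682
  2     3,500.00     3,097.4301     6,194.8602
  3     3,500.00     2,913.8571     8,741.5713
  4     3,500.00     2,741.1638    10,964.6552
  5     3,500.00     2,578.7054    12,893.5268
  6     3,500.00     2,425.8752    14,555.2513
  7     3,500.00     2,282.1027    15,974.7192
  8     3,500.00     2,146.8511    17,174.8090
  9    53,500.00    30,871.2633   277,841.3694
  Σ                 52,349.8169   367,633.3305
P = 52,349.8169; Macaulay duration = 367,633.3305 / 52,349.8169 = 7.02263 years.
Modified duration = D_Mac / (1 + y) = 7.02263 / 1.063 = 6.60642 years.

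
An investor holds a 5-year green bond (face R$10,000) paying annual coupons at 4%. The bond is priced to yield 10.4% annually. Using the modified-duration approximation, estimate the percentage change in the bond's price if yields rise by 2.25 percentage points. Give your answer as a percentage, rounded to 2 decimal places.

-9.31%

Periodic yield y = 0.104. Modified duration first:
  t   CF        PV=CF/(1+0.104)^t    t·PV
  1       400.00       362.3188       362.3188
  2       400.00       328.1874       656.3747
  3       400.00       297.2712       891.8135
  4       400.00       269.2674     1,077.0694
  5    10,400.00     6,341.4412    31,707.2062
  Σ                  7,598.4859    34,694.7826
P = 7,598.4859; D_Mac = 4.56601 yrs; D_mod = 4.56601/(1+0.104) = 4.13588 yrs.
ΔP/P ≈ -D_mod · Δy = -4.13588 × (+0.0225) = -0.093057 = -9.3057%.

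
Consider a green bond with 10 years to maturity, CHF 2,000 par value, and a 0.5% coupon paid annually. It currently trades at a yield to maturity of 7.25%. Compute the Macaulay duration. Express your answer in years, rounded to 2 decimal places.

Periodic yield y = 0.0725. Discount each cash flow and weight by its year:
  t   CF        PV=CF/(1+0.0725)^t    t·PV
  1        10.00         9.3240         9.3240
  2        10.00         8.6937        17.3874
  3        10.00         8.1060        24.3181
  4        10.00         7.5581        30.2323
  5        10.00         7.0471        35.2357
  6        10.00         6.5708        39.4246
  7        10.00         6.1266        42.8861
  8        10.00         5.7124        45.6995
  9        10.00         5.3263        47.9366
  10    2,010.00       998.2126     9,982.1260
  Σ                  1,062.6777    10,274.5704
Price P = Σ PV = 1,062.6777.
Macaulay duration = Σ(t·PV) / P = 10,274.5704 / 1,062.6777 = 9.66857 years.

9.67 years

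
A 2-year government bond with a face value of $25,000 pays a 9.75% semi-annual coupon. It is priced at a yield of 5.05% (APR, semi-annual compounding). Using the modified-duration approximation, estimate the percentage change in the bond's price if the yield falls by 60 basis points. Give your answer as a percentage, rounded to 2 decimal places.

Periodic yield y = 0.02525. Modified duration first:
  t   CF        PV=CF/(1+0.02525)^t    t·PV
  1     1,218.75     1,188.7345     1,188.7345
  2     1,218.75     1,159.4581     2,318.9163
  3     1,218.75     1,130.9028     3,392.7085
  4    26,218.75    23,729.7340    94,918.9361
  Σ                 27,208.8295   101,819.2954
P = 27,208.8295; D_Mac = 3.74214 half-year periods = 1.87107 yrs; D_mod = 1.87107/(1+0.02525) = 1.82499 yrs.
ΔP/P ≈ -D_mod · Δy = -1.82499 × (-0.006) = +0.010950 = +1.0950%.

+1.09%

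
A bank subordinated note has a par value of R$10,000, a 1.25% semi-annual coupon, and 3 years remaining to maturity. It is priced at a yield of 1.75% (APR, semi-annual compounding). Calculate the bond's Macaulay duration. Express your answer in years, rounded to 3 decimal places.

2.953 years

Periodic yield y = 0.00875. Discount each cash flow and weight by its period:
  t   CF        PV=CF/(1+0.00875)^t    t·PV
  1        62.50        61.9579        61.9579
  2        62.50        61.4204       122.8409
  3        62.50        60.8877       182.6630
  4        62.50        60.3595       241.4381
  5        62.50        59.8360       299.1798
  6    10,062.50     9,550.0272    57,300.1630
  Σ                  9,854.4886    58,208.2427
Price P = Σ PV = 9,854.4886.
Macaulay duration = Σ(t·PV) / P = 58,208.2427 / 9,854.4886 = 5.90677 half-year periods.
In years: 5.90677 / 2 = 2.95339 years.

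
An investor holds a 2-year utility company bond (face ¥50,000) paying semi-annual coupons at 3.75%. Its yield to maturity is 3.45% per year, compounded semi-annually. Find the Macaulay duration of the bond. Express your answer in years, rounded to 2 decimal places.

1.95 years

Periodic yield y = 0.01725. Discount each cash flow and weight by its period:
  t   CF        PV=CF/(1+0.01725)^t    t·PV
  1       937.50       921.6024       921.6024
  2       937.50       905.9743     1,811.9486
  3       937.50       890.6113     2,671.8338
  4    50,937.50    47,569.3078   190,277.2312
  Σ                 50,287.4957   195,682.6160
Price P = Σ PV = 50,287.4957.
Macaulay duration = Σ(t·PV) / P = 195,682.6160 / 50,287.4957 = 3.89128 half-year periods.
In years: 3.89128 / 2 = 1.94564 years.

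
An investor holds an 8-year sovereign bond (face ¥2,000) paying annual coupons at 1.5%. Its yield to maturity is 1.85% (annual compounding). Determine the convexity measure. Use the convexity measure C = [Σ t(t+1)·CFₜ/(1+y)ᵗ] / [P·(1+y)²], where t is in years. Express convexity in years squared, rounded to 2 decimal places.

64.71

With y = 0.0185:
  t   CF        PV=CF/(1+0.0185)^t    t·PV        t(t+1)·PV
  1        30.00        29.4551        29.4551          58.9102
  2        30.00        28.9201        57.8401         173.5204
  3        30.00        28.3948        85.1843         340.7371
  4        30.00        27.8790       111.5160         557.5799
  5        30.00        27.3726       136.8630         821.1781
  6        30.00        26.8754       161.2524       1,128.7671
  7        30.00        26.3872       184.7107       1,477.6856
  8     2,030.00     1,753.1044    14,024.8349     126,223.5143
  Σ                  1,948.3885    14,791.6565     130,781.8926
P = 1,948.3885.
Convexity = Σ t(t+1)·PV / [P·(1+y)²] = 130,781.8926 / (1,948.3885 × 1.037342) = 64.70681.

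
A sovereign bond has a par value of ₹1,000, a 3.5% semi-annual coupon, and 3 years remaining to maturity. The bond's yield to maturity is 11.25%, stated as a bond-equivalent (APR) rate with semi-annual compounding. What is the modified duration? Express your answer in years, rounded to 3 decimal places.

Periodic yield y = 0.05625. First find Macaulay duration:
  t   CF        PV=CF/(1+0.05625)^t    t·PV
  1        17.50        16.5680        16.5680
  2        17.50        15.6857        31.3715
  3        17.50        14.8504        44.5512
  4        17.50        14.0595        56.2382
  5        17.50        13.3108        66.5540
  6     1,017.50       732.7133     4,396.2799
  Σ                    807.1878     4,611.5628
P = 807.1878; Macaulay duration = 4,611.5628 / 807.1878 = 5.71312 half-year periods = 2.85656 years.
Modified duration = D_Mac / (1 + y) = 2.85656 / 1.05625 = 2.70444 years.

2.704 years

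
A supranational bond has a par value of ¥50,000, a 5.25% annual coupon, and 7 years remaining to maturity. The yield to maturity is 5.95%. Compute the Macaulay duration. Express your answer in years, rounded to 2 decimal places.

6.01 years

Periodic yield y = 0.0595. Discount each cash flow and weight by its year:
  t   CF        PV=CF/(1+0.0595)^t    t·PV
  1     2,625.00     2,477.5838     2,477.5838
  2     2,625.00     2,338.4462     4,676.8924
  3     2,625.00     2,207.1224     6,621.3673
  4     2,625.00     2,083.1736     8,332.6944
  5     2,625.00     1,966.1856     9,830.9278
  6     2,625.00     1,855.7674    11,134.6044
  7    52,625.00    35,114.4105   245,800.8733
  Σ                 48,042.6894   288,874.9434
Price P = Σ PV = 48,042.6894.
Macaulay duration = Σ(t·PV) / P = 288,874.9434 / 48,042.6894 = 6.01288 years.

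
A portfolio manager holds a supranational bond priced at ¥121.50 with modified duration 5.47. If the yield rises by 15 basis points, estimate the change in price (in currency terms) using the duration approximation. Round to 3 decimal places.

-¥0.997

Duration approximation: ΔP/P ≈ -D_mod · Δy = -5.47 × (+0.0015) = -0.008205.
ΔP ≈ 121.50 × (-0.008205) = -0.9969075.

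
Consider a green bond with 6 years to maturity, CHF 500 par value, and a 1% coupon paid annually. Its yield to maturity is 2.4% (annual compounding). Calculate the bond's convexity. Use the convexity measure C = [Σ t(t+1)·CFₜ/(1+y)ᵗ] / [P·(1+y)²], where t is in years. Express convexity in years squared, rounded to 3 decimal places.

38.690

With y = 0.024:
  t   CF        PV=CF/(1+0.024)^t    t·PV        t(t+1)·PV
  1         5.00         4.8828         4.8828           9.7656
  2         5.00         4.7684         9.5367          28.6102
  3         5.00         4.6566        13.9698          55.8794
  4         5.00         4.5475        18.1899          90.9495
  5         5.00         4.4409        22.2045         133.2268
  6       505.00       438.0177     2,628.1061      18,396.7425
  Σ                    461.3138     2,696.8898      18,715.1739
P = 461.3138.
Convexity = Σ t(t+1)·PV / [P·(1+y)²] = 18,715.1739 / (461.3138 × 1.048576) = 38.68989.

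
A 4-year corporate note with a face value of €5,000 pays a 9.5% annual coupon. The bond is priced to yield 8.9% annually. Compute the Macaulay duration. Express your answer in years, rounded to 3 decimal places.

3.514 years

Periodic yield y = 0.089. Discount each cash flow and weight by its year:
  t   CF        PV=CF/(1+0.089)^t    t·PV
  1       475.00       436.1800       436.1800
  2       475.00       400.5326       801.0652
  3       475.00       367.7985     1,103.3955
  4     5,475.00     3,892.8942    15,571.5769
  Σ                  5,097.4053    17,912.2176
Price P = Σ PV = 5,097.4053.
Macaulay duration = Σ(t·PV) / P = 17,912.2176 / 5,097.4053 = 3.51399 years.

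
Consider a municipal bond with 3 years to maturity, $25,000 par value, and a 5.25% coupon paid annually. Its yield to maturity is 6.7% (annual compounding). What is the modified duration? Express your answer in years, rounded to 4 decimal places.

Periodic yield y = 0.067. First find Macaulay duration:
  t   CF        PV=CF/(1+0.067)^t    t·PV
  1     1,312.50     1,230.0843     1,230.0843
  2     1,312.50     1,152.8438     2,305.6876
  3    26,312.50    21,660.5188    64,981.5565
  Σ                 24,043.4470    68,517.3285
P = 24,043.4470; Macaulay duration = 68,517.3285 / 24,043.4470 = 2.84973 years.
Modified duration = D_Mac / (1 + y) = 2.84973 / 1.067 = 2.67079 years.

2.6708 years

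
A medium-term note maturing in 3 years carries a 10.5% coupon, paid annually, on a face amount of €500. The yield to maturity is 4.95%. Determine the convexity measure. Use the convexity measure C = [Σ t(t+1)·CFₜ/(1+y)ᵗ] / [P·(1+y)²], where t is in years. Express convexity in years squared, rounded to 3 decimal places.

9.655

With y = 0.0495:
  t   CF        PV=CF/(1+0.0495)^t    t·PV        t(t+1)·PV
  1        52.50        50.0238        50.0238         100.0476
  2        52.50        47.6644        95.3289         285.9866
  3       552.50       477.9527     1,433.8582       5,735.4329
  Σ                    575.6410     1,579.2109       6,121.4671
P = 575.6410.
Convexity = Σ t(t+1)·PV / [P·(1+y)²] = 6,121.4671 / (575.6410 × 1.101450) = 9.65470.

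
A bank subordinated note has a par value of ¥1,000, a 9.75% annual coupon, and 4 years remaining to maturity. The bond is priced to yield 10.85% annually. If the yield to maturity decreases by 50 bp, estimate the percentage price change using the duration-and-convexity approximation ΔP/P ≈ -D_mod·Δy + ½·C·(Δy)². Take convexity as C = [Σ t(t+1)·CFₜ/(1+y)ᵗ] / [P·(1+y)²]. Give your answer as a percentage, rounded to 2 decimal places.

With y = 0.1085:
  t   CF        PV=CF/(1+0.1085)^t    t·PV        t(t+1)·PV
  1        97.50        87.9567        87.9567         175.9134
  2        97.50        79.3475       158.6950         476.0850
  3        97.50        71.5810       214.7429         858.9715
  4     1,097.50       726.8784     2,907.5134      14,537.5672
  Σ                    965.7635     3,368.9080      16,048.5371
P = 965.7635; D_Mac = 3.48834 yrs; D_mod = 3.14690 yrs; C = 13.52363.
Duration effect: -3.14690 × (-0.005) = +0.015734
Convexity effect: 0.5 × 13.52363 × (-0.005)² = +0.0001690
ΔP/P ≈ +0.015734 + 0.0001690 = +0.015904 = +1.5904%.

+1.59%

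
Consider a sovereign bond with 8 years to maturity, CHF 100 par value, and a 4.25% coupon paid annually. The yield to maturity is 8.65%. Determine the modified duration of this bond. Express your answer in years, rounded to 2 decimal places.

6.22 years

Periodic yield y = 0.0865. First find Macaulay duration:
  t   CF        PV=CF/(1+0.0865)^t    t·PV
  1         4.25         3.9116         3.9116
  2         4.25         3.6002         7.2004
  3         4.25         3.3136         9.9408
  4         4.25         3.0498        12.1992
  5         4.25         2.8070        14.0349
  6         4.25         2.5835        15.5011
  7         4.25         2.3778        16.6448
  8       104.25        53.6832       429.4654
  Σ                     75.3268       508.8983
P = 75.3268; Macaulay duration = 508.8983 / 75.3268 = 6.75588 years.
Modified duration = D_Mac / (1 + y) = 6.75588 / 1.0865 = 6.21802 years.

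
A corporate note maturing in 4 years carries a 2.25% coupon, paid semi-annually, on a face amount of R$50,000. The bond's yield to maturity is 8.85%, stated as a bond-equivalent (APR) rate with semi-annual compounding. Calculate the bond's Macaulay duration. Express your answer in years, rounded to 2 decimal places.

Periodic yield y = 0.04425. Discount each cash flow and weight by its period:
  t   CF        PV=CF/(1+0.04425)^t    t·PV
  1       562.50       538.6641       538.6641
  2       562.50       515.8383     1,031.6765
  3       562.50       493.9797     1,481.9390
  4       562.50       473.0473     1,892.1893
  5       562.50       453.0020     2,265.0099
  6       562.50       433.8061     2,602.8364
  7       562.50       415.4236     2,907.9650
  8    50,562.50    35,759.6013   286,076.8100
  Σ                 39,083.3623   298,797.0904
Price P = Σ PV = 39,083.3623.
Macaulay duration = Σ(t·PV) / P = 298,797.0904 / 39,083.3623 = 7.64512 half-year periods.
In years: 7.64512 / 2 = 3.82256 years.

3.82 years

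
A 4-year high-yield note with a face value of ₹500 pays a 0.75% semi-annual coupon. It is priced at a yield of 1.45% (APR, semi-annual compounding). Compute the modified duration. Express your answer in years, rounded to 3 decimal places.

Periodic yield y = 0.00725. First find Macaulay duration:
  t   CF        PV=CF/(1+0.00725)^t    t·PV
  1        1.875         1.8615         1.8615
  2        1.875         1.8481         3.6962
  3        1.875         1.8348         5.5044
  4        1.875         1.8216         7.2864
  5        1.875         1.8085         9.0424
  6        1.875         1.7955        10.7728
  7        1.875         1.7825        12.4778
  8      501.875       473.6934     3,789.5474
  Σ                    486.4459     3,840.1889
P = 486.4459; Macaulay duration = 3,840.1889 / 486.4459 = 7.89438 half-year periods = 3.94719 years.
Modified duration = D_Mac / (1 + y) = 3.94719 / 1.00725 = 3.91878 years.

3.919 years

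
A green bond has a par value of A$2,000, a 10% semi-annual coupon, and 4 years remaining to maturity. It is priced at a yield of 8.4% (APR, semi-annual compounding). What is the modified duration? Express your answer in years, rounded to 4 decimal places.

3.2737 years

Periodic yield y = 0.042. First find Macaulay duration:
  t   CF        PV=CF/(1+0.042)^t    t·PV
  1       100.00        95.9693        95.9693
  2       100.00        92.1010       184.2021
  3       100.00        88.3887       265.1662
  4       100.00        84.8260       339.3041
  5       100.00        81.4069       407.0347
  6       100.00        78.1257       468.7539
  7       100.00        74.9766       524.8365
  8     2,100.00     1,511.0455    12,088.3640
  Σ                  2,106.8398    14,373.6308
P = 2,106.8398; Macaulay duration = 14,373.6308 / 2,106.8398 = 6.82237 half-year periods = 3.41118 years.
Modified duration = D_Mac / (1 + y) = 3.41118 / 1.042 = 3.27369 years.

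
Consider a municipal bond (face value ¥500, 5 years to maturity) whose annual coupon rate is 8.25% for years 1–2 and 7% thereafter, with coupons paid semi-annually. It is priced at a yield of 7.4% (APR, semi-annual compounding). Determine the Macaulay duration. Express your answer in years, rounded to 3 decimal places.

Periodic yield y = 0.037. Discount each cash flow and weight by its period:
  t   CF        PV=CF/(1+0.037)^t    t·PV
  1       20.625        19.8891        19.8891
  2       20.625        19.1795        38.3589
  3       20.625        18.4951        55.4854
  4       20.625        17.8352        71.3410
  5       17.500        14.5930        72.9649
  6       17.500        14.0723        84.4339
  7       17.500        13.5702        94.9915
  8       17.500        13.0860       104.6883
  9       17.500        12.6191       113.5721
  10     517.500       359.8511     3,598.5106
  Σ                    503.1907     4,254.2358
Price P = Σ PV = 503.1907.
Macaulay duration = Σ(t·PV) / P = 4,254.2358 / 503.1907 = 8.45452 half-year periods.
In years: 8.45452 / 2 = 4.22726 years.

4.227 years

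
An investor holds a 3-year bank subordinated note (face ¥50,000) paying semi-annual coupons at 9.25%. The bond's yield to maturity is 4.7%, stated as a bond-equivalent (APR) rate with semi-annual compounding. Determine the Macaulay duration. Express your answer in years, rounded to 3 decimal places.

Periodic yield y = 0.0235. Discount each cash flow and weight by its period:
  t   CF        PV=CF/(1+0.0235)^t    t·PV
  1     2,312.50     2,259.4040     2,259.4040
  2     2,312.50     2,207.5271     4,415.0542
  3     2,312.50     2,156.8413     6,470.5240
  4     2,312.50     2,107.3193     8,429.2774
  5     2,312.50     2,058.9344    10,294.6719
  6    52,312.50    45,507.0196   273,042.1178
  Σ                 56,297.0458   304,911.0493
Price P = Σ PV = 56,297.0458.
Macaulay duration = Σ(t·PV) / P = 304,911.0493 / 56,297.0458 = 5.41611 half-year periods.
In years: 5.41611 / 2 = 2.70806 years.

2.708 years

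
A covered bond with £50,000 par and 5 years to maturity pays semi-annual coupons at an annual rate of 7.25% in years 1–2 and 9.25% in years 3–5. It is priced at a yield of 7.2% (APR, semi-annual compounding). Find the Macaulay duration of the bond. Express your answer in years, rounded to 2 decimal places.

Periodic yield y = 0.036. Discount each cash flow and weight by its period:
  t   CF        PV=CF/(1+0.036)^t    t·PV
  1     1,812.50     1,749.5174     1,749.5174
  2     1,812.50     1,688.7233     3,377.4467
  3     1,812.50     1,630.0418     4,890.1255
  4     1,812.50     1,573.3994     6,293.5978
  5     2,312.50     1,937.6840     9,688.4202
  6     2,312.50     1,870.3514    11,222.1084
  7     2,312.50     1,805.3585    12,637.5095
  8     2,312.50     1,742.6240    13,940.9922
  9     2,312.50     1,682.0695    15,138.6257
  10   52,312.50    36,728.9000   367,288.9995
  Σ                 52,408.6694   446,227.3429
Price P = Σ PV = 52,408.6694.
Macaulay duration = Σ(t·PV) / P = 446,227.3429 / 52,408.6694 = 8.51438 half-year periods.
In years: 8.51438 / 2 = 4.25719 years.

4.26 years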